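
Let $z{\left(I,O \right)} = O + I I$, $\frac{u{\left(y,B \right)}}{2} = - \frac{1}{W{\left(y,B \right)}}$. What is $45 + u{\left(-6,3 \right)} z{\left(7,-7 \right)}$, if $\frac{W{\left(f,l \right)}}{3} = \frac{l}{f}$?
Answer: $101$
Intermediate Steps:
$W{\left(f,l \right)} = \frac{3 l}{f}$ ($W{\left(f,l \right)} = 3 \frac{l}{f} = \frac{3 l}{f}$)
$u{\left(y,B \right)} = - \frac{2 y}{3 B}$ ($u{\left(y,B \right)} = 2 \left(- \frac{1}{3 B \frac{1}{y}}\right) = 2 \left(- \frac{y}{3 B}\right) = - \frac{2 y}{3 B}$)
$z{\left(I,O \right)} = O + I^{2}$
$45 + u{\left(-6,3 \right)} z{\left(7,-7 \right)} = 45 + \left(- \frac{2}{3}\right) \left(-6\right) \frac{1}{3} \left(-7 + 7^{2}\right) = 45 + \left(- \frac{2}{3}\right) \left(-6\right) \frac{1}{3} \left(-7 + 49\right) = 45 + \frac{4}{3} \cdot 42 = 45 + 56 = 101$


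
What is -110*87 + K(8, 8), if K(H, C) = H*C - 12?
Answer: -9518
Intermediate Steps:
K(H, C) = -12 + C*H (K(H, C) = C*H - 12 = -12 + C*H)
-110*87 + K(8, 8) = -110*87 + (-12 + 8*8) = -9570 + (-12 + 64) = -9570 + 52 = -9518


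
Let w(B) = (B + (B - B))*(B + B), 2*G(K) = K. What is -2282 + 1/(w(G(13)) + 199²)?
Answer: -181124620/79371 ≈ -2282.0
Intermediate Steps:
G(K) = K/2
w(B) = 2*B² (w(B) = (B + 0)*(2*B) = B*(2*B) = 2*B²)
-2282 + 1/(w(G(13)) + 199²) = -2282 + 1/(2*((½)*13)² + 199²) = -2282 + 1/(2*(13/2)² + 39601) = -2282 + 1/(2*(169/4) + 39601) = -2282 + 1/(169/2 + 39601) = -2282 + 1/(79371/2) = -2282 + 2/79371 = -181124620/79371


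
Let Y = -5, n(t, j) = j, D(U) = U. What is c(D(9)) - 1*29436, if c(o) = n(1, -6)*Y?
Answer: -29406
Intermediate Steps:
c(o) = 30 (c(o) = -6*(-5) = 30)
c(D(9)) - 1*29436 = 30 - 1*29436 = 30 - 29436 = -29406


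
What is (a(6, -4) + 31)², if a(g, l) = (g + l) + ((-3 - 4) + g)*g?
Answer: 729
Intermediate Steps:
a(g, l) = g + l + g*(-7 + g) (a(g, l) = (g + l) + (-7 + g)*g = (g + l) + g*(-7 + g) = g + l + g*(-7 + g))
(a(6, -4) + 31)² = ((-4 + 6² - 6*6) + 31)² = ((-4 + 36 - 36) + 31)² = (-4 + 31)² = 27² = 729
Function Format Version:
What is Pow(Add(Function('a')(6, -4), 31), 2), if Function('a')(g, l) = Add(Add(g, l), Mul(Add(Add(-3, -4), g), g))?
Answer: 729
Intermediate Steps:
Function('a')(g, l) = Add(g, l, Mul(g, Add(-7, g))) (Function('a')(g, l) = Add(Add(g, l), Mul(Add(-7, g), g)) = Add(Add(g, l), Mul(g, Add(-7, g))) = Add(g, l, Mul(g, Add(-7, g))))
Pow(Add(Function('a')(6, -4), 31), 2) = Pow(Add(Add(-4, Pow(6, 2), Mul(-6, 6)), 31), 2) = Pow(Add(Add(-4, 36, -36), 31), 2) = Pow(Add(-4, 31), 2) = Pow(27, 2) = 729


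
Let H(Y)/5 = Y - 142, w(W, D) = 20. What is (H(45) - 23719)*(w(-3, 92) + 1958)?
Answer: -47875512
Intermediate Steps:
H(Y) = -710 + 5*Y (H(Y) = 5*(Y - 142) = 5*(-142 + Y) = -710 + 5*Y)
(H(45) - 23719)*(w(-3, 92) + 1958) = ((-710 + 5*45) - 23719)*(20 + 1958) = ((-710 + 225) - 23719)*1978 = (-485 - 23719)*1978 = -24204*1978 = -47875512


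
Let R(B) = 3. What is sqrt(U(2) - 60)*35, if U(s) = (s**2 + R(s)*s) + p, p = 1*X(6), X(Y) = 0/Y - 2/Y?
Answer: 35*I*sqrt(453)/3 ≈ 248.31*I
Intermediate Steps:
X(Y) = -2/Y (X(Y) = 0 - 2/Y = -2/Y)
p = -1/3 (p = 1*(-2/6) = 1*(-2*1/6) = 1*(-1/3) = -1/3 ≈ -0.33333)
U(s) = -1/3 + s**2 + 3*s (U(s) = (s**2 + 3*s) - 1/3 = -1/3 + s**2 + 3*s)
sqrt(U(2) - 60)*35 = sqrt((-1/3 + 2**2 + 3*2) - 60)*35 = sqrt((-1/3 + 4 + 6) - 60)*35 = sqrt(29/3 - 60)*35 = sqrt(-151/3)*35 = (I*sqrt(453)/3)*35 = 35*I*sqrt(453)/3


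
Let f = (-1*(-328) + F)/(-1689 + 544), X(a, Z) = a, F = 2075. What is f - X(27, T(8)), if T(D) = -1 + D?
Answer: -33318/1145 ≈ -29.099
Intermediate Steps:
f = -2403/1145 (f = (-1*(-328) + 2075)/(-1689 + 544) = (328 + 2075)/(-1145) = 2403*(-1/1145) = -2403/1145 ≈ -2.0987)
f - X(27, T(8)) = -2403/1145 - 1*27 = -2403/1145 - 27 = -33318/1145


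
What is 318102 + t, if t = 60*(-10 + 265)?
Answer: 333402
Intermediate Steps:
t = 15300 (t = 60*255 = 15300)
318102 + t = 318102 + 15300 = 333402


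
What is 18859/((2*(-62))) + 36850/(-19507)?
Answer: -372451913/2418868 ≈ -153.98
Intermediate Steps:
18859/((2*(-62))) + 36850/(-19507) = 18859/(-124) + 36850*(-1/19507) = 18859*(-1/124) - 36850/19507 = -18859/124 - 36850/19507 = -372451913/2418868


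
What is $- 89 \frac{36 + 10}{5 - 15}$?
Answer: $\frac{2047}{5} \approx 409.4$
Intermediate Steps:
$- 89 \frac{36 + 10}{5 - 15} = - 89 \frac{46}{-10} = - 89 \cdot 46 \left(- \frac{1}{10}\right) = \left(-89\right) \left(- \frac{23}{5}\right) = \frac{2047}{5}$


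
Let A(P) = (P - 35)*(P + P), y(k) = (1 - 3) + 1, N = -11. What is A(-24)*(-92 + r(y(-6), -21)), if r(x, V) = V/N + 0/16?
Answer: -2806512/11 ≈ -2.5514e+5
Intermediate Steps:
y(k) = -1 (y(k) = -2 + 1 = -1)
A(P) = 2*P*(-35 + P) (A(P) = (-35 + P)*(2*P) = 2*P*(-35 + P))
r(x, V) = -V/11 (r(x, V) = V/(-11) + 0/16 = V*(-1/11) + 0*(1/16) = -V/11 + 0 = -V/11)
A(-24)*(-92 + r(y(-6), -21)) = (2*(-24)*(-35 - 24))*(-92 - 1/11*(-21)) = (2*(-24)*(-59))*(-92 + 21/11) = 2832*(-991/11) = -2806512/11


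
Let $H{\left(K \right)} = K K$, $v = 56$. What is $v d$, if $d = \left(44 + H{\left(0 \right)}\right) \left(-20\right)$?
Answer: $-49280$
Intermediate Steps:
$H{\left(K \right)} = K^{2}$
$d = -880$ ($d = \left(44 + 0^{2}\right) \left(-20\right) = \left(44 + 0\right) \left(-20\right) = 44 \left(-20\right) = -880$)
$v d = 56 \left(-880\right) = -49280$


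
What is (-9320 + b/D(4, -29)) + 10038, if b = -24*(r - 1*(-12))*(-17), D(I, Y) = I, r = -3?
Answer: 1636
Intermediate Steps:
b = 3672 (b = -24*(-3 - 1*(-12))*(-17) = -24*(-3 + 12)*(-17) = -24*9*(-17) = -216*(-17) = 3672)
(-9320 + b/D(4, -29)) + 10038 = (-9320 + 3672/4) + 10038 = (-9320 + 3672*(¼)) + 10038 = (-9320 + 918) + 10038 = -8402 + 10038 = 1636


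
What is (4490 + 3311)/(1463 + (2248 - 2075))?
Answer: 7801/1636 ≈ 4.7683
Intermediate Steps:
(4490 + 3311)/(1463 + (2248 - 2075)) = 7801/(1463 + 173) = 7801/1636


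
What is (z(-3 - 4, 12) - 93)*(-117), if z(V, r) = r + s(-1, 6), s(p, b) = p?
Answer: 9594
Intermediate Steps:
z(V, r) = -1 + r (z(V, r) = r - 1 = -1 + r)
(z(-3 - 4, 12) - 93)*(-117) = ((-1 + 12) - 93)*(-117) = (11 - 93)*(-117) = -82*(-117) = 9594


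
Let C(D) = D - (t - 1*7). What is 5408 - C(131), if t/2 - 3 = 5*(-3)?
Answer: 5246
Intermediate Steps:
t = -24 (t = 6 + 2*(5*(-3)) = 6 + 2*(-15) = 6 - 30 = -24)
C(D) = 31 + D (C(D) = D - (-24 - 1*7) = D - (-24 - 7) = D - 1*(-31) = D + 31 = 31 + D)
5408 - C(131) = 5408 - (31 + 131) = 5408 - 1*162 = 5408 - 162 = 5246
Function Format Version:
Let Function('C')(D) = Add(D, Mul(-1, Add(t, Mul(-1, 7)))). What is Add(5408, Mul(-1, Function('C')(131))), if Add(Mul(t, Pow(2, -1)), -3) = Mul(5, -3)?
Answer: 5246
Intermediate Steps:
t = -24 (t = Add(6, Mul(2, Mul(5, -3))) = Add(6, Mul(2, -15)) = Add(6, -30) = -24)
Function('C')(D) = Add(31, D) (Function('C')(D) = Add(D, Mul(-1, Add(-24, Mul(-1, 7)))) = Add(D, Mul(-1, Add(-24, -7))) = Add(D, Mul(-1, -31)) = Add(D, 31) = Add(31, D))
Add(5408, Mul(-1, Function('C')(131))) = Add(5408, Mul(-1, Add(31, 131))) = Add(5408, Mul(-1, 162)) = Add(5408, -162) = 5246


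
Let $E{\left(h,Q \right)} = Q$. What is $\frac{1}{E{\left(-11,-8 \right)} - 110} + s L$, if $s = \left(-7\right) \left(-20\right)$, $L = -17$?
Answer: $- \frac{280841}{118} \approx -2380.0$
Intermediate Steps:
$s = 140$
$\frac{1}{E{\left(-11,-8 \right)} - 110} + s L = \frac{1}{-8 - 110} + 140 \left(-17\right) = \frac{1}{-118} - 2380 = - \frac{1}{118} - 2380 = - \frac{280841}{118}$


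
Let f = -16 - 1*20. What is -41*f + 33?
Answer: 1509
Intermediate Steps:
f = -36 (f = -16 - 20 = -36)
-41*f + 33 = -41*(-36) + 33 = 1476 + 33 = 1509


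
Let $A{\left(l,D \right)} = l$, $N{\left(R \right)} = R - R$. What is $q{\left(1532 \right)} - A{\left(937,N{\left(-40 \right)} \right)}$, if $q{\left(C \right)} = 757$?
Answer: $-180$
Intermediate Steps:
$N{\left(R \right)} = 0$
$q{\left(1532 \right)} - A{\left(937,N{\left(-40 \right)} \right)} = 757 - 937 = -180$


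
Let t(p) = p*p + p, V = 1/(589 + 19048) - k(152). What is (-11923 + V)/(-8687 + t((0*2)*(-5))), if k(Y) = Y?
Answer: 237116774/170586619 ≈ 1.3900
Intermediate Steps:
V = -2984823/19637 (V = 1/(589 + 19048) - 1*152 = 1/19637 - 152 = -2984823/19637 ≈ -152.00)
t(p) = p + p² (t(p) = p² + p = p + p²)
(-11923 + V)/(-8687 + t((0*2)*(-5))) = (-11923 - 2984823/19637)/(-8687 + ((0*2)*(-5))*(1 + (0*2)*(-5))) = -237116774/(19637*(-8687 + (0*(-5))*(1 + 0*(-5)))) = -237116774/(19637*(-8687 + 0*(1 + 0))) = -237116774/(19637*(-8687 + 0*1)) = -237116774/(19637*(-8687 + 0)) = -237116774/19637/(-8687) = -237116774/19637*(-1/8687) = 237116774/170586619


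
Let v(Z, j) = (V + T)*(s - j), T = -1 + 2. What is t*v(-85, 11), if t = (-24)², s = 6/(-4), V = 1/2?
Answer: -10800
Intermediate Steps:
V = ½ ≈ 0.50000
s = -3/2 (s = 6*(-¼) = -3/2 ≈ -1.5000)
t = 576
T = 1
v(Z, j) = -9/4 - 3*j/2 (v(Z, j) = (½ + 1)*(-3/2 - j) = 3*(-3/2 - j)/2 = -9/4 - 3*j/2)
t*v(-85, 11) = 576*(-9/4 - 3/2*11) = 576*(-9/4 - 33/2) = 576*(-75/4) = -10800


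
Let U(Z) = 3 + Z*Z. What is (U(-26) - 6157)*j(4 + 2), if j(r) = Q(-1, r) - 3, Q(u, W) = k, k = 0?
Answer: 16434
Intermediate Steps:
U(Z) = 3 + Z²
Q(u, W) = 0
j(r) = -3 (j(r) = 0 - 3 = -3)
(U(-26) - 6157)*j(4 + 2) = ((3 + (-26)²) - 6157)*(-3) = ((3 + 676) - 6157)*(-3) = (679 - 6157)*(-3) = -5478*(-3) = 16434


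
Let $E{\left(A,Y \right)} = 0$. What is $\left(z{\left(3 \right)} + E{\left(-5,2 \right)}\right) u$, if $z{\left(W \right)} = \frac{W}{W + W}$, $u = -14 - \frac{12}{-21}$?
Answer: $- \frac{47}{7} \approx -6.7143$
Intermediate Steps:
$u = - \frac{94}{7}$ ($u = -14 - - \frac{4}{7} = -14 + \frac{4}{7} = - \frac{94}{7} \approx -13.429$)
$z{\left(W \right)} = \frac{1}{2}$ ($z{\left(W \right)} = \frac{W}{2 W} = W \frac{1}{2 W} = \frac{1}{2}$)
$\left(z{\left(3 \right)} + E{\left(-5,2 \right)}\right) u = \left(\frac{1}{2} + 0\right) \left(- \frac{94}{7}\right) = \frac{1}{2} \left(- \frac{94}{7}\right) = - \frac{47}{7}$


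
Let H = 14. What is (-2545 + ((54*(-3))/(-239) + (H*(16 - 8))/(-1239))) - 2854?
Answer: -228369047/42303 ≈ -5398.4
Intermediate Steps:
(-2545 + ((54*(-3))/(-239) + (H*(16 - 8))/(-1239))) - 2854 = (-2545 + ((54*(-3))/(-239) + (14*(16 - 8))/(-1239))) - 2854 = (-2545 + (-162*(-1/239) + (14*8)*(-1/1239))) - 2854 = (-2545 + (162/239 + 112*(-1/1239))) - 2854 = (-2545 + (162/239 - 16/177)) - 2854 = (-2545 + 24850/42303) - 2854 = -107636285/42303 - 2854 = -228369047/42303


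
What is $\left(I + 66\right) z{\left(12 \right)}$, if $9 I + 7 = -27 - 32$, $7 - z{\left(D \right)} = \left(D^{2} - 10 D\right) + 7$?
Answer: $-1408$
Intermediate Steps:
$z{\left(D \right)} = - D^{2} + 10 D$ ($z{\left(D \right)} = 7 - \left(\left(D^{2} - 10 D\right) + 7\right) = 7 - \left(7 + D^{2} - 10 D\right) = - D^{2} + 10 D$)
$I = - \frac{22}{3}$ ($I = - \frac{7}{9} + \frac{-27 - 32}{9} = - \frac{7}{9} + \frac{1}{9} \left(-59\right) = - \frac{7}{9} - \frac{59}{9} = - \frac{22}{3} \approx -7.3333$)
$\left(I + 66\right) z{\left(12 \right)} = \left(- \frac{22}{3} + 66\right) 12 \left(10 - 12\right) = \frac{176 \cdot 12 \left(10 - 12\right)}{3} = \frac{176 \cdot 12 \left(-2\right)}{3} = \frac{176}{3} \left(-24\right) = -1408$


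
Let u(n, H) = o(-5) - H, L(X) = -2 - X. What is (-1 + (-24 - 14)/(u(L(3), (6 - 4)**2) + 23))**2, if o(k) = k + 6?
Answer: 841/100 ≈ 8.4100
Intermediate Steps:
o(k) = 6 + k
u(n, H) = 1 - H (u(n, H) = (6 - 5) - H = 1 - H)
(-1 + (-24 - 14)/(u(L(3), (6 - 4)**2) + 23))**2 = (-1 + (-24 - 14)/((1 - (6 - 4)**2) + 23))**2 = (-1 - 38/((1 - 1*2**2) + 23))**2 = (-1 - 38/((1 - 1*4) + 23))**2 = (-1 - 38/((1 - 4) + 23))**2 = (-1 - 38/(-3 + 23))**2 = (-1 - 38/20)**2 = (-1 - 38*1/20)**2 = (-1 - 19/10)**2 = (-29/10)**2 = 841/100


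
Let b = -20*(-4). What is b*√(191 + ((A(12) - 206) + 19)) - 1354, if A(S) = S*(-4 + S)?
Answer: -554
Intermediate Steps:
b = 80
b*√(191 + ((A(12) - 206) + 19)) - 1354 = 80*√(191 + ((12*(-4 + 12) - 206) + 19)) - 1354 = 80*√(191 + ((12*8 - 206) + 19)) - 1354 = 80*√(191 + ((96 - 206) + 19)) - 1354 = 80*√(191 + (-110 + 19)) - 1354 = 80*√(191 - 91) - 1354 = 80*√100 - 1354 = 80*10 - 1354 = 800 - 1354 = -554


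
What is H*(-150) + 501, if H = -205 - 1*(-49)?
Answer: 23901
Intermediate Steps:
H = -156 (H = -205 + 49 = -156)
H*(-150) + 501 = -156*(-150) + 501 = 23400 + 501 = 23901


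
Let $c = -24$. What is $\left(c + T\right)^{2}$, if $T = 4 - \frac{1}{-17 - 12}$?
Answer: $\frac{335241}{841} \approx 398.62$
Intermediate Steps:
$T = \frac{117}{29}$ ($T = 4 - \frac{1}{-29} = 4 - - \frac{1}{29} = 4 + \frac{1}{29} = \frac{117}{29} \approx 4.0345$)
$\left(c + T\right)^{2} = \left(-24 + \frac{117}{29}\right)^{2} = \left(- \frac{579}{29}\right)^{2} = \frac{335241}{841}$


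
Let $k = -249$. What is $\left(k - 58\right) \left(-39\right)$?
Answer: $11973$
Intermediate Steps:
$\left(k - 58\right) \left(-39\right) = \left(-249 - 58\right) \left(-39\right) = \left(-307\right) \left(-39\right) = 11973$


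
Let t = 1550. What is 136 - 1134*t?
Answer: -1757564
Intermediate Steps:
136 - 1134*t = 136 - 1134*1550 = 136 - 1757700 = -1757564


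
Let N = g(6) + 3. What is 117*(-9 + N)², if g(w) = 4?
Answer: 468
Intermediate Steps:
N = 7 (N = 4 + 3 = 7)
117*(-9 + N)² = 117*(-9 + 7)² = 117*(-2)² = 117*4 = 468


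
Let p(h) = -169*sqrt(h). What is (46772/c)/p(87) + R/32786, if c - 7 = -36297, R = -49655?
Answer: -49655/32786 + 23386*sqrt(87)/266785935 ≈ -1.5137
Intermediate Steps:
c = -36290 (c = 7 - 36297 = -36290)
(46772/c)/p(87) + R/32786 = (46772/(-36290))/((-169*sqrt(87))) - 49655/32786 = (46772*(-1/36290))*(-sqrt(87)/14703) - 49655*1/32786 = -(-23386)*sqrt(87)/266785935 - 49655/32786 = 23386*sqrt(87)/266785935 - 49655/32786 = -49655/32786 + 23386*sqrt(87)/266785935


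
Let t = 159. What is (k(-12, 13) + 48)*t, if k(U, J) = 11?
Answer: 9381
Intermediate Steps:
(k(-12, 13) + 48)*t = (11 + 48)*159 = 59*159 = 9381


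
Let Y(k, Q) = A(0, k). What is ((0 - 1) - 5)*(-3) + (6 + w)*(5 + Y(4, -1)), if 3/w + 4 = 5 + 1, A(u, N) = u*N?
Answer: 111/2 ≈ 55.500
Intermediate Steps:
A(u, N) = N*u
Y(k, Q) = 0 (Y(k, Q) = k*0 = 0)
w = 3/2 (w = 3/(-4 + (5 + 1)) = 3/(-4 + 6) = 3/2 ≈ 1.5000)
((0 - 1) - 5)*(-3) + (6 + w)*(5 + Y(4, -1)) = ((0 - 1) - 5)*(-3) + (6 + 3/2)*(5 + 0) = (-1 - 5)*(-3) + (15/2)*5 = -6*(-3) + 75/2 = 18 + 75/2 = 111/2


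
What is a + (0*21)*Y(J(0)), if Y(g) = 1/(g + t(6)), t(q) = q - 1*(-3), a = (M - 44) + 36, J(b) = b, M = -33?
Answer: -41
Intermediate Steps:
a = -41 (a = (-33 - 44) + 36 = -77 + 36 = -41)
t(q) = 3 + q (t(q) = q + 3 = 3 + q)
Y(g) = 1/(9 + g) (Y(g) = 1/(g + (3 + 6)) = 1/(g + 9) = 1/(9 + g))
a + (0*21)*Y(J(0)) = -41 + (0*21)/(9 + 0) = -41 + 0/9 = -41 + 0*(⅑) = -41 + 0 = -41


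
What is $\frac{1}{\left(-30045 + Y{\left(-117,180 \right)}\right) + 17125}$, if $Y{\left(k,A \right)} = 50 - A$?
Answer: $- \frac{1}{13050} \approx -7.6628 \cdot 10^{-5}$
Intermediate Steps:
$\frac{1}{\left(-30045 + Y{\left(-117,180 \right)}\right) + 17125} = \frac{1}{\left(-30045 + \left(50 - 180\right)\right) + 17125} = \frac{1}{\left(-30045 - 130\right) + 17125} = \frac{1}{-30175 + 17125} = \frac{1}{-13050} = - \frac{1}{13050}$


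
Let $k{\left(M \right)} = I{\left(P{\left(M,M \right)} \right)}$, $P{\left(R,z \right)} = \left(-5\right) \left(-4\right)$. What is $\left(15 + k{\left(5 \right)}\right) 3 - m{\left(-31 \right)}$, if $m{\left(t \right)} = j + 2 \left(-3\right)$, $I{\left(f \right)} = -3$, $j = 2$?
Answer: $40$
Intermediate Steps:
$P{\left(R,z \right)} = 20$
$k{\left(M \right)} = -3$
$m{\left(t \right)} = -4$ ($m{\left(t \right)} = 2 + 2 \left(-3\right) = 2 - 6 = -4$)
$\left(15 + k{\left(5 \right)}\right) 3 - m{\left(-31 \right)} = \left(15 - 3\right) 3 - -4 = 12 \cdot 3 + 4 = 36 + 4 = 40$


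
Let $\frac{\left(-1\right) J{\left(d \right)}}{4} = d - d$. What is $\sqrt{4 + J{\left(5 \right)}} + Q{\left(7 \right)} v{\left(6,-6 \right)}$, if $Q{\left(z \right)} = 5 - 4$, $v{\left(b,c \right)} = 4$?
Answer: $6$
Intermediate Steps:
$Q{\left(z \right)} = 1$ ($Q{\left(z \right)} = 5 - 4 = 1$)
$J{\left(d \right)} = 0$ ($J{\left(d \right)} = - 4 \left(d - d\right) = \left(-4\right) 0 = 0$)
$\sqrt{4 + J{\left(5 \right)}} + Q{\left(7 \right)} v{\left(6,-6 \right)} = \sqrt{4 + 0} + 1 \cdot 4 = \sqrt{4} + 4 = 2 + 4 = 6$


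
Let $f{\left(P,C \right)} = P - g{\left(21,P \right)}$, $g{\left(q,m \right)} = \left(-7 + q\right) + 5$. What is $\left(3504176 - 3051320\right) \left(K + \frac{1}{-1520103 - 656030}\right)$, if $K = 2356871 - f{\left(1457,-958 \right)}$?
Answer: $\frac{2321220066797159328}{2176133} \approx 1.0667 \cdot 10^{12}$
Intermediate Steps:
$g{\left(q,m \right)} = -2 + q$
$f{\left(P,C \right)} = -19 + P$ ($f{\left(P,C \right)} = P - \left(-2 + 21\right) = P - 19 = -19 + P$)
$K = 2355433$ ($K = 2356871 - \left(-19 + 1457\right) = 2356871 - 1438 = 2355433$)
$\left(3504176 - 3051320\right) \left(K + \frac{1}{-1520103 - 656030}\right) = \left(3504176 - 3051320\right) \left(2355433 + \frac{1}{-1520103 - 656030}\right) = 452856 \left(2355433 + \frac{1}{-2176133}\right) = 452856 \left(2355433 - \frac{1}{2176133}\right) = 452856 \cdot \frac{5125735480588}{2176133} = \frac{2321220066797159328}{2176133}$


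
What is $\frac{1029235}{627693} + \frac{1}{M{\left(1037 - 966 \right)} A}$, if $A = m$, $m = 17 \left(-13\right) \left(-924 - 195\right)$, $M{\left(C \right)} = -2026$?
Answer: $\frac{57297257816133}{34943514060598} \approx 1.6397$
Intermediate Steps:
$m = 247299$ ($m = \left(-221\right) \left(-1119\right) = 247299$)
$A = 247299$
$\frac{1029235}{627693} + \frac{1}{M{\left(1037 - 966 \right)} A} = \frac{1029235}{627693} + \frac{1}{\left(-2026\right) 247299} = 1029235 \cdot \frac{1}{627693} - \frac{1}{501027774} = \frac{1029235}{627693} - \frac{1}{501027774} = \frac{57297257816133}{34943514060598}$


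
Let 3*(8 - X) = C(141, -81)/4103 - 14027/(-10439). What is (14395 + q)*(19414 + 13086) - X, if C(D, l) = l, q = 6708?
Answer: 616273065265598/898557 ≈ 6.8585e+8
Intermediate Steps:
X = 6791902/898557 (X = 8 - (-81/4103 - 14027/(-10439))/3 = 8 - (-81*1/4103 - 14027*(-1/10439))/3 = 8 - (-81/4103 + 1079/803)/3 = 8 - 1/3*396554/299519 = 8 - 396554/898557 = 6791902/898557 ≈ 7.5587)
(14395 + q)*(19414 + 13086) - X = (14395 + 6708)*(19414 + 13086) - 1*6791902/898557 = 21103*32500 - 6791902/898557 = 685847500 - 6791902/898557 = 616273065265598/898557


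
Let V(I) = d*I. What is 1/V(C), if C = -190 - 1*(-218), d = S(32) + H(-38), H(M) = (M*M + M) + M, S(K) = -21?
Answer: 1/37716 ≈ 2.6514e-5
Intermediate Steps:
H(M) = M**2 + 2*M (H(M) = (M**2 + M) + M = (M + M**2) + M = M**2 + 2*M)
d = 1347 (d = -21 - 38*(2 - 38) = -21 - 38*(-36) = -21 + 1368 = 1347)
C = 28 (C = -190 + 218 = 28)
V(I) = 1347*I
1/V(C) = 1/(1347*28) = 1/37716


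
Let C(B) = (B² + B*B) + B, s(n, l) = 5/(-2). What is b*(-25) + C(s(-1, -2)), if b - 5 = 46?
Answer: -1265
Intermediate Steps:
s(n, l) = -5/2 (s(n, l) = 5*(-½) = -5/2)
C(B) = B + 2*B² (C(B) = (B² + B²) + B = 2*B² + B = B + 2*B²)
b = 51 (b = 5 + 46 = 51)
b*(-25) + C(s(-1, -2)) = 51*(-25) - 5*(1 + 2*(-5/2))/2 = -1275 - 5*(1 - 5)/2 = -1275 - 5/2*(-4) = -1275 + 10 = -1265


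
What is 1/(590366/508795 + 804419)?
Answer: 72685/58469279353 ≈ 1.2431e-6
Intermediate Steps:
1/(590366/508795 + 804419) = 1/(590366*(1/508795) + 804419) = 1/(84338/72685 + 804419) = 1/(58469279353/72685) = 72685/58469279353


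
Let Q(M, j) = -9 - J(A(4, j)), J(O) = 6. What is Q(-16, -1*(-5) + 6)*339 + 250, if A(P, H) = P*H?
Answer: -4835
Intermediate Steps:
A(P, H) = H*P
Q(M, j) = -15 (Q(M, j) = -9 - 1*6 = -9 - 6 = -15)
Q(-16, -1*(-5) + 6)*339 + 250 = -15*339 + 250 = -5085 + 250 = -4835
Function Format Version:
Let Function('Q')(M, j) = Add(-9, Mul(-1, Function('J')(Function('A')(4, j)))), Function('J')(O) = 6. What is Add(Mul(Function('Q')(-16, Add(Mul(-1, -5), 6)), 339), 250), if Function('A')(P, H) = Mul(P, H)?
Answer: -4835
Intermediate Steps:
Function('A')(P, H) = Mul(H, P)
Function('Q')(M, j) = -15 (Function('Q')(M, j) = Add(-9, Mul(-1, 6)) = Add(-9, -6) = -15)
Add(Mul(Function('Q')(-16, Add(Mul(-1, -5), 6)), 339), 250) = Add(Mul(-15, 339), 250) = Add(-5085, 250) = -4835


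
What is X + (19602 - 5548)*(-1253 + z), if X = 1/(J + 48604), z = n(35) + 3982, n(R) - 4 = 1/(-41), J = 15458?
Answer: 100883479998137/2626542 ≈ 3.8409e+7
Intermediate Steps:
n(R) = 163/41 (n(R) = 4 + 1/(-41) = 4 - 1/41 = 163/41)
z = 163425/41 (z = 163/41 + 3982 = 163425/41 ≈ 3986.0)
X = 1/64062 (X = 1/(15458 + 48604) = 1/64062 ≈ 1.5610e-5)
X + (19602 - 5548)*(-1253 + z) = 1/64062 + (19602 - 5548)*(-1253 + 163425/41) = 1/64062 + 14054*(112052/41) = 1/64062 + 1574778808/41 = 100883479998137/2626542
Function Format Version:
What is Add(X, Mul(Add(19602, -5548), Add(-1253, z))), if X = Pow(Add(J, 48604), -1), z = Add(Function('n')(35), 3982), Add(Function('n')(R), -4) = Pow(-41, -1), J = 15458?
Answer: Rational(100883479998137, 2626542) ≈ 3.8409e+7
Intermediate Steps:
Function('n')(R) = Rational(163, 41) (Function('n')(R) = Add(4, Pow(-41, -1)) = Add(4, Rational(-1, 41)) = Rational(163, 41))
z = Rational(163425, 41) (z = Add(Rational(163, 41), 3982) = Rational(163425, 41) ≈ 3986.0)
X = Rational(1, 64062) (X = Pow(Add(15458, 48604), -1) = Pow(64062, -1) = Rational(1, 64062) ≈ 1.5610e-5)
Add(X, Mul(Add(19602, -5548), Add(-1253, z))) = Add(Rational(1, 64062), Mul(Add(19602, -5548), Add(-1253, Rational(163425, 41)))) = Add(Rational(1, 64062), Mul(14054, Rational(112052, 41))) = Add(Rational(1, 64062), Rational(1574778808, 41)) = Rational(100883479998137, 2626542)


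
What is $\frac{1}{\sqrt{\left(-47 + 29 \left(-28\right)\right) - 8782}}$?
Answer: $- \frac{i \sqrt{9641}}{9641} \approx - 0.010184 i$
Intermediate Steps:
$\frac{1}{\sqrt{\left(-47 + 29 \left(-28\right)\right) - 8782}} = \frac{1}{\sqrt{\left(-47 - 812\right) - 8782}} = \frac{1}{\sqrt{-859 - 8782}} = \frac{1}{\sqrt{-9641}} = \frac{1}{i \sqrt{9641}} = - \frac{i \sqrt{9641}}{9641}$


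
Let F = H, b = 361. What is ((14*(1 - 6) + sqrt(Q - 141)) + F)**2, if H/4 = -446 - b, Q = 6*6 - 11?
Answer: 10876688 - 13192*I*sqrt(29) ≈ 1.0877e+7 - 71041.0*I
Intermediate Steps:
Q = 25 (Q = 36 - 11 = 25)
H = -3228 (H = 4*(-446 - 1*361) = 4*(-446 - 361) = 4*(-807) = -3228)
F = -3228
((14*(1 - 6) + sqrt(Q - 141)) + F)**2 = ((14*(1 - 6) + sqrt(25 - 141)) - 3228)**2 = ((14*(-5) + sqrt(-116)) - 3228)**2 = ((-70 + 2*I*sqrt(29)) - 3228)**2 = (-3298 + 2*I*sqrt(29))**2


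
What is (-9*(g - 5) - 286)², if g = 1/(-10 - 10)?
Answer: 23145721/400 ≈ 57864.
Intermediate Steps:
g = -1/20 (g = 1/(-20) = -1/20 ≈ -0.050000)
(-9*(g - 5) - 286)² = (-9*(-1/20 - 5) - 286)² = (-9*(-101/20) - 286)² = (909/20 - 286)² = (-4811/20)² = 23145721/400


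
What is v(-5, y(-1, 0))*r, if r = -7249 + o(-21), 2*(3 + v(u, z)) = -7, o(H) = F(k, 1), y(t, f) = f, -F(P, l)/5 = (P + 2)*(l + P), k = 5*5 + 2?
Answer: 147017/2 ≈ 73509.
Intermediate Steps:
k = 27 (k = 25 + 2 = 27)
F(P, l) = -5*(2 + P)*(P + l) (F(P, l) = -5*(P + 2)*(l + P) = -5*(2 + P)*(P + l))
o(H) = -4060 (o(H) = -10*27 - 10*1 - 5*27**2 - 5*27*1 = -270 - 10 - 5*729 - 135 = -270 - 10 - 3645 - 135 = -4060)
v(u, z) = -13/2 (v(u, z) = -3 + (1/2)*(-7) = -3 - 7/2 = -13/2)
r = -11309 (r = -7249 - 4060 = -11309)
v(-5, y(-1, 0))*r = -13/2*(-11309) = 147017/2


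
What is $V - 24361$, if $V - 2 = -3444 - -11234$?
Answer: $-16569$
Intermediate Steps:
$V = 7792$ ($V = 2 - -7790 = 2 + \left(-3444 + 11234\right) = 2 + 7790 = 7792$)
$V - 24361 = 7792 - 24361 = -16569$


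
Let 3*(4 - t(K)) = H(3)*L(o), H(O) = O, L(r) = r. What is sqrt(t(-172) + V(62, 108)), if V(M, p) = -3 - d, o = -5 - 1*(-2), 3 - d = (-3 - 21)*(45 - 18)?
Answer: I*sqrt(647) ≈ 25.436*I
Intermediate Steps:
d = 651 (d = 3 - (-3 - 21)*(45 - 18) = 3 - (-24)*27 = 3 - 1*(-648) = 3 + 648 = 651)
o = -3 (o = -5 + 2 = -3)
V(M, p) = -654 (V(M, p) = -3 - 1*651 = -3 - 651 = -654)
t(K) = 7 (t(K) = 4 - (-3) = 4 - 1/3*(-9) = 4 + 3 = 7)
sqrt(t(-172) + V(62, 108)) = sqrt(7 - 654) = sqrt(-647) = I*sqrt(647)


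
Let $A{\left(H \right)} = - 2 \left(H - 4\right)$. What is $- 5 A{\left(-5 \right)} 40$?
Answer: $-3600$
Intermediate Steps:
$A{\left(H \right)} = 8 - 2 H$ ($A{\left(H \right)} = - 2 \left(-4 + H\right) = 8 - 2 H$)
$- 5 A{\left(-5 \right)} 40 = - 5 \left(8 - -10\right) 40 = - 5 \left(8 + 10\right) 40 = \left(-5\right) 18 \cdot 40 = \left(-90\right) 40 = -3600$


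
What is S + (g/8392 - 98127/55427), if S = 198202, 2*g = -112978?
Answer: 92188394497981/465143384 ≈ 1.9819e+5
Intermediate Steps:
g = -56489 (g = (½)*(-112978) = -56489)
S + (g/8392 - 98127/55427) = 198202 + (-56489/8392 - 98127/55427) = 198202 - 3954497587/465143384 = 92188394497981/465143384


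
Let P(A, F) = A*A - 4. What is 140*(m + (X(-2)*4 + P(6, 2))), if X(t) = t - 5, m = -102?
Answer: -13720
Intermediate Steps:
P(A, F) = -4 + A² (P(A, F) = A² - 4 = -4 + A²)
X(t) = -5 + t
140*(m + (X(-2)*4 + P(6, 2))) = 140*(-102 + ((-5 - 2)*4 + (-4 + 6²))) = 140*(-102 + (-7*4 + (-4 + 36))) = 140*(-102 + (-28 + 32)) = 140*(-102 + 4) = 140*(-98) = -13720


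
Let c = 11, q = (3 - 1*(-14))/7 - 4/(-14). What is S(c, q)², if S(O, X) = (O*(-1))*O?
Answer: 14641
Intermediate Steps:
q = 19/7 (q = (3 + 14)*(⅐) - 4*(-1/14) = 17*(⅐) + 2/7 = 17/7 + 2/7 = 19/7 ≈ 2.7143)
S(O, X) = -O² (S(O, X) = (-O)*O = -O²)
S(c, q)² = (-1*11²)² = (-1*121)² = (-121)² = 14641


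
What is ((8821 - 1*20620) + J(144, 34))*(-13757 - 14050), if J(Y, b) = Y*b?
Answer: 191951721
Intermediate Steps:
((8821 - 1*20620) + J(144, 34))*(-13757 - 14050) = ((8821 - 1*20620) + 144*34)*(-13757 - 14050) = ((8821 - 20620) + 4896)*(-27807) = (-11799 + 4896)*(-27807) = -6903*(-27807) = 191951721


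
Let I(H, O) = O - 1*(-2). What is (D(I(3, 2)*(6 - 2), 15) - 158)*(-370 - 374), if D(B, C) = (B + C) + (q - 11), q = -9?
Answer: 109368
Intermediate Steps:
I(H, O) = 2 + O (I(H, O) = O + 2 = 2 + O)
D(B, C) = -20 + B + C (D(B, C) = (B + C) + (-9 - 11) = (B + C) - 20 = -20 + B + C)
(D(I(3, 2)*(6 - 2), 15) - 158)*(-370 - 374) = ((-20 + (2 + 2)*(6 - 2) + 15) - 158)*(-370 - 374) = ((-20 + 4*4 + 15) - 158)*(-744) = ((-20 + 16 + 15) - 158)*(-744) = (11 - 158)*(-744) = -147*(-744) = 109368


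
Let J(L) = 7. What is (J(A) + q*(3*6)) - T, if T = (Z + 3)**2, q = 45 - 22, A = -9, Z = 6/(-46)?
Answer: 218353/529 ≈ 412.77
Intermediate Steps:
Z = -3/23 (Z = 6*(-1/46) = -3/23 ≈ -0.13043)
q = 23
T = 4356/529 (T = (-3/23 + 3)**2 = (66/23)**2 = 4356/529 ≈ 8.2344)
(J(A) + q*(3*6)) - T = (7 + 23*(3*6)) - 1*4356/529 = (7 + 23*18) - 4356/529 = (7 + 414) - 4356/529 = 421 - 4356/529 = 218353/529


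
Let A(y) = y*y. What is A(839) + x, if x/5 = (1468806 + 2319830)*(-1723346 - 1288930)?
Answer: -57062085773759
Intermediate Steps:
x = -57062086477680 (x = 5*((1468806 + 2319830)*(-1723346 - 1288930)) = 5*(3788636*(-3012276)) = 5*(-11412417295536) = -57062086477680)
A(y) = y²
A(839) + x = 839² - 57062086477680 = 703921 - 57062086477680 = -57062085773759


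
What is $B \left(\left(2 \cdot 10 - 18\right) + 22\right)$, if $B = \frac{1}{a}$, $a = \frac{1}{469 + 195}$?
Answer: $15936$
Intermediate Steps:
$a = \frac{1}{664} \approx 0.001506$
$B = 664$ ($B = \frac{1}{\frac{1}{664}} = 664$)
$B \left(\left(2 \cdot 10 - 18\right) + 22\right) = 664 \left(\left(2 \cdot 10 - 18\right) + 22\right) = 664 \left(\left(20 - 18\right) + 22\right) = 664 \left(2 + 22\right) = 664 \cdot 24 = 15936$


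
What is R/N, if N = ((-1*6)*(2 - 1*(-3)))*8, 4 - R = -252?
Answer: -16/15 ≈ -1.0667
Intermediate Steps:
R = 256 (R = 4 - 1*(-252) = 4 + 252 = 256)
N = -240 (N = -6*(2 + 3)*8 = -6*5*8 = -30*8 = -240)
R/N = 256/(-240) = 256*(-1/240) = -16/15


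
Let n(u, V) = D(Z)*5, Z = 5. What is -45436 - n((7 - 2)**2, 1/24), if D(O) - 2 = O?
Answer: -45471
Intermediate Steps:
D(O) = 2 + O
n(u, V) = 35 (n(u, V) = (2 + 5)*5 = 7*5 = 35)
-45436 - n((7 - 2)**2, 1/24) = -45436 - 1*35 = -45436 - 35 = -45471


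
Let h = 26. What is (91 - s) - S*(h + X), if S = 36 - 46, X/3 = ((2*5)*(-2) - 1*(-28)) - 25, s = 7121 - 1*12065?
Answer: 4785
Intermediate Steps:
s = -4944 (s = 7121 - 12065 = -4944)
X = -51 (X = 3*(((2*5)*(-2) - 1*(-28)) - 25) = 3*((10*(-2) + 28) - 25) = 3*((-20 + 28) - 25) = 3*(8 - 25) = 3*(-17) = -51)
S = -10
(91 - s) - S*(h + X) = (91 - 1*(-4944)) - (-10)*(26 - 51) = (91 + 4944) - (-10)*(-25) = 5035 - 1*250 = 5035 - 250 = 4785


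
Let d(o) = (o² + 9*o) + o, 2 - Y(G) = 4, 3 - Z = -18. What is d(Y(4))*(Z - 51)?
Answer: 480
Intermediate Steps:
Z = 21 (Z = 3 - 1*(-18) = 3 + 18 = 21)
Y(G) = -2 (Y(G) = 2 - 1*4 = 2 - 4 = -2)
d(o) = o² + 10*o
d(Y(4))*(Z - 51) = (-2*(10 - 2))*(21 - 51) = -2*8*(-30) = -16*(-30) = 480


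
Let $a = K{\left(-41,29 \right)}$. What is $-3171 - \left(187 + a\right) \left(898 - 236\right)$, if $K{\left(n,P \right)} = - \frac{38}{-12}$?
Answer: $- \frac{387184}{3} \approx -1.2906 \cdot 10^{5}$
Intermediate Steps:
$K{\left(n,P \right)} = \frac{19}{6}$ ($K{\left(n,P \right)} = \left(-38\right) \left(- \frac{1}{12}\right) = \frac{19}{6}$)
$a = \frac{19}{6} \approx 3.1667$
$-3171 - \left(187 + a\right) \left(898 - 236\right) = -3171 - \left(187 + \frac{19}{6}\right) \left(898 - 236\right) = -3171 - \frac{1141}{6} \cdot 662 = -3171 - \frac{377671}{3} = - \frac{387184}{3}$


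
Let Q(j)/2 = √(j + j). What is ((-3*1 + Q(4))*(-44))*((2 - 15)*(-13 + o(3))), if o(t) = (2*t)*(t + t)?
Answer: -39468 + 52624*√2 ≈ 34954.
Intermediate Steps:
o(t) = 4*t² (o(t) = (2*t)*(2*t) = 4*t²)
Q(j) = 2*√2*√j (Q(j) = 2*√(j + j) = 2*√(2*j) = 2*(√2*√j) = 2*√2*√j)
((-3*1 + Q(4))*(-44))*((2 - 15)*(-13 + o(3))) = ((-3*1 + 2*√2*√4)*(-44))*((2 - 15)*(-13 + 4*3²)) = ((-3 + 2*√2*2)*(-44))*(-13*(-13 + 4*9)) = ((-3 + 4*√2)*(-44))*(-13*(-13 + 36)) = (132 - 176*√2)*(-13*23) = (132 - 176*√2)*(-299) = -39468 + 52624*√2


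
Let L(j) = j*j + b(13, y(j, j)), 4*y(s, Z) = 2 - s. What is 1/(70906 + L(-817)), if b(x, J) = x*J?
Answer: 4/2964227 ≈ 1.3494e-6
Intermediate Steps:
y(s, Z) = ½ - s/4 (y(s, Z) = (2 - s)/4 = ½ - s/4)
b(x, J) = J*x
L(j) = 13/2 + j² - 13*j/4 (L(j) = j*j + (½ - j/4)*13 = j² + (13/2 - 13*j/4) = 13/2 + j² - 13*j/4)
1/(70906 + L(-817)) = 1/(70906 + (13/2 + (-817)² - 13/4*(-817))) = 1/(70906 + (13/2 + 667489 + 10621/4)) = 1/(70906 + 2680603/4) = 1/(2964227/4) = 4/2964227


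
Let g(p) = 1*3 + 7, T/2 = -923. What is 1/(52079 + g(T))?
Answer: 1/52089 ≈ 1.9198e-5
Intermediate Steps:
T = -1846 (T = 2*(-923) = -1846)
g(p) = 10 (g(p) = 3 + 7 = 10)
1/(52079 + g(T)) = 1/(52079 + 10) = 1/52089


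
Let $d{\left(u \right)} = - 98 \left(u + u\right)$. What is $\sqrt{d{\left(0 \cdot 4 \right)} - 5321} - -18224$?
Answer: $18224 + i \sqrt{5321} \approx 18224.0 + 72.945 i$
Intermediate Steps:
$d{\left(u \right)} = - 196 u$ ($d{\left(u \right)} = - 98 \cdot 2 u = - 196 u$)
$\sqrt{d{\left(0 \cdot 4 \right)} - 5321} - -18224 = \sqrt{- 196 \cdot 0 \cdot 4 - 5321} - -18224 = \sqrt{\left(-196\right) 0 - 5321} + 18224 = \sqrt{0 - 5321} + 18224 = \sqrt{-5321} + 18224 = i \sqrt{5321} + 18224 = 18224 + i \sqrt{5321}$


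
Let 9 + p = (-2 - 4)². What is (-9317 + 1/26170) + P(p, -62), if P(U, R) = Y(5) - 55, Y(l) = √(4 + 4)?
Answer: -245265239/26170 + 2*√2 ≈ -9369.2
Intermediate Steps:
p = 27 (p = -9 + (-2 - 4)² = -9 + (-6)² = -9 + 36 = 27)
Y(l) = 2*√2 (Y(l) = √8 = 2*√2)
P(U, R) = -55 + 2*√2 (P(U, R) = 2*√2 - 55 = -55 + 2*√2)
(-9317 + 1/26170) + P(p, -62) = (-9317 + 1/26170) + (-55 + 2*√2) = -243825889/26170 + (-55 + 2*√2) = -245265239/26170 + 2*√2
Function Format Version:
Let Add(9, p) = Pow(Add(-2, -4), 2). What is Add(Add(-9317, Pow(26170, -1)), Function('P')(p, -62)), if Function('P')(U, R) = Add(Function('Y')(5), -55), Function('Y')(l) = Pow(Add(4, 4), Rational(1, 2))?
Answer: Add(Rational(-245265239, 26170), Mul(2, Pow(2, Rational(1, 2)))) ≈ -9369.2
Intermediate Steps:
p = 27 (p = Add(-9, Pow(Add(-2, -4), 2)) = Add(-9, Pow(-6, 2)) = Add(-9, 36) = 27)
Function('Y')(l) = Mul(2, Pow(2, Rational(1, 2))) (Function('Y')(l) = Pow(8, Rational(1, 2)) = Mul(2, Pow(2, Rational(1, 2))))
Function('P')(U, R) = Add(-55, Mul(2, Pow(2, Rational(1, 2)))) (Function('P')(U, R) = Add(Mul(2, Pow(2, Rational(1, 2))), -55) = Add(-55, Mul(2, Pow(2, Rational(1, 2)))))
Add(Add(-9317, Pow(26170, -1)), Function('P')(p, -62)) = Add(Add(-9317, Pow(26170, -1)), Add(-55, Mul(2, Pow(2, Rational(1, 2))))) = Add(Add(-9317, Rational(1, 26170)), Add(-55, Mul(2, Pow(2, Rational(1, 2))))) = Add(Rational(-243825889, 26170), Add(-55, Mul(2, Pow(2, Rational(1, 2))))) = Add(Rational(-245265239, 26170), Mul(2, Pow(2, Rational(1, 2))))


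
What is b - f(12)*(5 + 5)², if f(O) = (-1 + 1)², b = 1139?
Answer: 1139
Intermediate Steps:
f(O) = 0 (f(O) = 0² = 0)
b - f(12)*(5 + 5)² = 1139 - 0*(5 + 5)² = 1139 - 0*10² = 1139 - 0*100 = 1139 - 1*0 = 1139 + 0 = 1139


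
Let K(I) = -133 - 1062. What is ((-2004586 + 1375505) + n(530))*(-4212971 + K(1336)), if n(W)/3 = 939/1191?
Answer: 1052463592192188/397 ≈ 2.6510e+12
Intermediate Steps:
n(W) = 939/397 (n(W) = 3*(939/1191) = 3*(939*(1/1191)) = 3*(313/397) = 939/397)
K(I) = -1195
((-2004586 + 1375505) + n(530))*(-4212971 + K(1336)) = ((-2004586 + 1375505) + 939/397)*(-4212971 - 1195) = (-629081 + 939/397)*(-4214166) = -249744218/397*(-4214166) = 1052463592192188/397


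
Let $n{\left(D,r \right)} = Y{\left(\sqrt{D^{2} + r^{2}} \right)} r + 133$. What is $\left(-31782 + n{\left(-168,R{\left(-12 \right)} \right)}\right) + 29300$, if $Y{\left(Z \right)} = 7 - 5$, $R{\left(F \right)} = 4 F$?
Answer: $-2445$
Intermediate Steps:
$Y{\left(Z \right)} = 2$ ($Y{\left(Z \right)} = 7 - 5 = 2$)
$n{\left(D,r \right)} = 133 + 2 r$ ($n{\left(D,r \right)} = 2 r + 133 = 133 + 2 r$)
$\left(-31782 + n{\left(-168,R{\left(-12 \right)} \right)}\right) + 29300 = \left(-31782 + \left(133 + 2 \cdot 4 \left(-12\right)\right)\right) + 29300 = \left(-31782 + \left(133 + 2 \left(-48\right)\right)\right) + 29300 = \left(-31782 + \left(133 - 96\right)\right) + 29300 = \left(-31782 + 37\right) + 29300 = -31745 + 29300 = -2445$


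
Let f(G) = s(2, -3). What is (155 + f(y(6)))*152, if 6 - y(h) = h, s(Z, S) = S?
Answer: 23104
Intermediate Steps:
y(h) = 6 - h
f(G) = -3
(155 + f(y(6)))*152 = (155 - 3)*152 = 152*152 = 23104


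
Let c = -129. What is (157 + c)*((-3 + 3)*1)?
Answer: 0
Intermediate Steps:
(157 + c)*((-3 + 3)*1) = (157 - 129)*((-3 + 3)*1) = 28*(0*1) = 28*0 = 0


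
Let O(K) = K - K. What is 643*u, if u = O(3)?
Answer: 0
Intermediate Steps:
O(K) = 0
u = 0
643*u = 643*0 = 0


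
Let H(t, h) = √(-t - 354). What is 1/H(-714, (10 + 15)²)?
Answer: √10/60 ≈ 0.052705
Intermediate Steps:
H(t, h) = √(-354 - t)
1/H(-714, (10 + 15)²) = 1/(√(-354 - 1*(-714))) = 1/(√(-354 + 714)) = 1/(√360) = 1/(6*√10) = √10/60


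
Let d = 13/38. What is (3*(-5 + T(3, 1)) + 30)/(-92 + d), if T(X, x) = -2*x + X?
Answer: -76/387 ≈ -0.19638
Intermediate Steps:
T(X, x) = X - 2*x
d = 13/38 (d = 13*(1/38) = 13/38 ≈ 0.34211)
(3*(-5 + T(3, 1)) + 30)/(-92 + d) = (3*(-5 + (3 - 2*1)) + 30)/(-92 + 13/38) = (3*(-5 + (3 - 2)) + 30)/(-3483/38) = (3*(-5 + 1) + 30)*(-38/3483) = (3*(-4) + 30)*(-38/3483) = (-12 + 30)*(-38/3483) = 18*(-38/3483) = -76/387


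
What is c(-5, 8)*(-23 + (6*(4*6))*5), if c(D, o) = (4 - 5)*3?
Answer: -2091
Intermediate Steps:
c(D, o) = -3 (c(D, o) = -1*3 = -3)
c(-5, 8)*(-23 + (6*(4*6))*5) = -3*(-23 + (6*(4*6))*5) = -3*(-23 + (6*24)*5) = -3*(-23 + 144*5) = -3*(-23 + 720) = -3*697 = -2091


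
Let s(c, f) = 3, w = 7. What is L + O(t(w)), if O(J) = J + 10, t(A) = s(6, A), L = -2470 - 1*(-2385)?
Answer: -72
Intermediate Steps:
L = -85 (L = -2470 + 2385 = -85)
t(A) = 3
O(J) = 10 + J
L + O(t(w)) = -85 + (10 + 3) = -85 + 13 = -72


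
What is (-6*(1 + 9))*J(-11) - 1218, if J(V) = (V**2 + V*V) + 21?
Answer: -16998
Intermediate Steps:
J(V) = 21 + 2*V**2 (J(V) = (V**2 + V**2) + 21 = 2*V**2 + 21 = 21 + 2*V**2)
(-6*(1 + 9))*J(-11) - 1218 = (-6*(1 + 9))*(21 + 2*(-11)**2) - 1218 = (-6*10)*(21 + 2*121) - 1218 = -60*(21 + 242) - 1218 = -60*263 - 1218 = -15780 - 1218 = -16998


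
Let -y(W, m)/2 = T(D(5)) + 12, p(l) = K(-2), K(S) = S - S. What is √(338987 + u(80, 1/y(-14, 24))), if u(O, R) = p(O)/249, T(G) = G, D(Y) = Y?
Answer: √338987 ≈ 582.23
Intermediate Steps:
K(S) = 0
p(l) = 0
y(W, m) = -34 (y(W, m) = -2*(5 + 12) = -2*17 = -34)
u(O, R) = 0 (u(O, R) = 0/249 = 0*(1/249) = 0)
√(338987 + u(80, 1/y(-14, 24))) = √(338987 + 0) = √338987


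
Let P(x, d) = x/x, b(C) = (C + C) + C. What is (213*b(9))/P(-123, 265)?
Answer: 5751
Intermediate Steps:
b(C) = 3*C (b(C) = 2*C + C = 3*C)
P(x, d) = 1
(213*b(9))/P(-123, 265) = (213*(3*9))/1 = (213*27)*1 = 5751*1 = 5751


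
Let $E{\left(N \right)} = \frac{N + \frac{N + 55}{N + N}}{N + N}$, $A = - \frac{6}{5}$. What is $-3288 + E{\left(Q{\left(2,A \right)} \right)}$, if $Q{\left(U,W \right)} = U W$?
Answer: $- \frac{1892285}{576} \approx -3285.2$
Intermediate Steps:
$A = - \frac{6}{5}$ ($A = \left(-6\right) \frac{1}{5} = - \frac{6}{5} \approx -1.2$)
$E{\left(N \right)} = \frac{N + \frac{55 + N}{2 N}}{2 N}$
$-3288 + E{\left(Q{\left(2,A \right)} \right)} = -3288 + \frac{55 + 2 \left(- \frac{6}{5}\right) + 2 \left(2 \left(- \frac{6}{5}\right)\right)^{2}}{4 \cdot \frac{144}{25}} = -3288 + \frac{55 - \frac{12}{5} + 2 \left(- \frac{12}{5}\right)^{2}}{4 \cdot \frac{144}{25}} = -3288 + \frac{1}{4} \cdot \frac{25}{144} \left(55 - \frac{12}{5} + 2 \cdot \frac{144}{25}\right) = -3288 + \frac{1}{4} \cdot \frac{25}{144} \left(55 - \frac{12}{5} + \frac{288}{25}\right) = -3288 + \frac{1}{4} \cdot \frac{25}{144} \cdot \frac{1603}{25} = -3288 + \frac{1603}{576} = - \frac{1892285}{576}$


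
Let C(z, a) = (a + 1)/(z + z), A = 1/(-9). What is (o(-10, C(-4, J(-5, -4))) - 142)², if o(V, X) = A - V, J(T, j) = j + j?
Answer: 1413721/81 ≈ 17453.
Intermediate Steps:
J(T, j) = 2*j
A = -⅑ ≈ -0.11111
C(z, a) = (1 + a)/(2*z) (C(z, a) = (1 + a)/((2*z)) = (1 + a)*(1/(2*z)) = (1 + a)/(2*z))
o(V, X) = -⅑ - V
(o(-10, C(-4, J(-5, -4))) - 142)² = ((-⅑ - 1*(-10)) - 142)² = ((-⅑ + 10) - 142)² = (89/9 - 142)² = (-1189/9)² = 1413721/81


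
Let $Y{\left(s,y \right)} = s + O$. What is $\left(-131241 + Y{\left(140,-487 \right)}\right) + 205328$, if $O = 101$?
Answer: $74328$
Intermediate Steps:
$Y{\left(s,y \right)} = 101 + s$ ($Y{\left(s,y \right)} = s + 101 = 101 + s$)
$\left(-131241 + Y{\left(140,-487 \right)}\right) + 205328 = \left(-131241 + \left(101 + 140\right)\right) + 205328 = \left(-131241 + 241\right) + 205328 = -131000 + 205328 = 74328$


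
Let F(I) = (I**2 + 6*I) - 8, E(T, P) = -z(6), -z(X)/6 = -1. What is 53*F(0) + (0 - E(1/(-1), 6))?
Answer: -418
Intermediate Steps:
z(X) = 6 (z(X) = -6*(-1) = 6)
E(T, P) = -6 (E(T, P) = -1*6 = -6)
F(I) = -8 + I**2 + 6*I
53*F(0) + (0 - E(1/(-1), 6)) = 53*(-8 + 0**2 + 6*0) + (0 - 1*(-6)) = 53*(-8 + 0 + 0) + (0 + 6) = 53*(-8) + 6 = -424 + 6 = -418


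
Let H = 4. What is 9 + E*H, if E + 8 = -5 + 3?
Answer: -31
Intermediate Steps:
E = -10 (E = -8 + (-5 + 3) = -8 - 2 = -10)
9 + E*H = 9 - 10*4 = 9 - 40 = -31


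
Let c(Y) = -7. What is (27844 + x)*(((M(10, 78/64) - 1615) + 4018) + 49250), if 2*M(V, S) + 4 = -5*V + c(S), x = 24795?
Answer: 5434713555/2 ≈ 2.7174e+9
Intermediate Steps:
M(V, S) = -11/2 - 5*V/2 (M(V, S) = -2 + (-5*V - 7)/2 = -2 + (-7 - 5*V)/2 = -2 + (-7/2 - 5*V/2) = -11/2 - 5*V/2)
(27844 + x)*(((M(10, 78/64) - 1615) + 4018) + 49250) = (27844 + 24795)*((((-11/2 - 5/2*10) - 1615) + 4018) + 49250) = 52639*((((-11/2 - 25) - 1615) + 4018) + 49250) = 52639*(((-61/2 - 1615) + 4018) + 49250) = 52639*((-3291/2 + 4018) + 49250) = 52639*(4745/2 + 49250) = 52639*(103245/2) = 5434713555/2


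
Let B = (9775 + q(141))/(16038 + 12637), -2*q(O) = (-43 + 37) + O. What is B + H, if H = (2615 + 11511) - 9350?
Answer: 54784603/11470 ≈ 4776.3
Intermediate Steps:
q(O) = 3 - O/2 (q(O) = -((-43 + 37) + O)/2 = -(-6 + O)/2 = 3 - O/2)
H = 4776 (H = 14126 - 9350 = 4776)
B = 3883/11470 (B = (9775 + (3 - ½*141))/(16038 + 12637) = (9775 + (3 - 141/2))/28675 = (9775 - 135/2)*(1/28675) = (19415/2)*(1/28675) = 3883/11470 ≈ 0.33854)
B + H = 3883/11470 + 4776 = 54784603/11470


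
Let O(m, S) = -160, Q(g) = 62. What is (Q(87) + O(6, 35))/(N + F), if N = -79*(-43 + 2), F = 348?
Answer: -98/3587 ≈ -0.027321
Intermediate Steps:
N = 3239 (N = -79*(-41) = 3239)
(Q(87) + O(6, 35))/(N + F) = (62 - 160)/(3239 + 348) = -98/3587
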